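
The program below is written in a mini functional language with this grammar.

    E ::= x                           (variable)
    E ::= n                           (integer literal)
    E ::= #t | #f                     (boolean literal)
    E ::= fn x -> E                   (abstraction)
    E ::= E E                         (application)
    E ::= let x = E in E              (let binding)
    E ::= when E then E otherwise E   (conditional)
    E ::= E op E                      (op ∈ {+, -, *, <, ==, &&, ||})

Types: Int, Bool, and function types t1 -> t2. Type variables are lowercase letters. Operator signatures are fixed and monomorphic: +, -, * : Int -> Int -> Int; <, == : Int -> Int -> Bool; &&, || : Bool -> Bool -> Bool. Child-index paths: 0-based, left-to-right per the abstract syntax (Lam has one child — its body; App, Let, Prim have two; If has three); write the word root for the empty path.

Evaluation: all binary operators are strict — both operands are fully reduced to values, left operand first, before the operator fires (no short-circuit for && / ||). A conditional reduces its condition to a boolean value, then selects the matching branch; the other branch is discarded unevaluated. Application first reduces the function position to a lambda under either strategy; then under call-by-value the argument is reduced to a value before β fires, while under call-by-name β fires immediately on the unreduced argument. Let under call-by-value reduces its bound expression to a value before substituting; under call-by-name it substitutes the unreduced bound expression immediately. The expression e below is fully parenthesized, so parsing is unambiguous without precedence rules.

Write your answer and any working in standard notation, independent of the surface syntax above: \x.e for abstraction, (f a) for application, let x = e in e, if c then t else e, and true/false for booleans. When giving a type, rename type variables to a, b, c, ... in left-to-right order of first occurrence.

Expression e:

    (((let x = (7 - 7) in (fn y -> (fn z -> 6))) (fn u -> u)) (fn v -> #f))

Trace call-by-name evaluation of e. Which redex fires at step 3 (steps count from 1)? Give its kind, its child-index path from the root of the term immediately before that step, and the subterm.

Working:
step 0: (((let x = (7 - 7) in (\y.(\z.6))) (\u.u)) (\v.false))
step 1: [let@0.0] (((\y.(\z.6)) (\u.u)) (\v.false))
step 2: [beta@0] ((\z.6) (\v.false))
step 3: [beta@root] 6

Answer: beta at root : ((\z.6) (\v.false))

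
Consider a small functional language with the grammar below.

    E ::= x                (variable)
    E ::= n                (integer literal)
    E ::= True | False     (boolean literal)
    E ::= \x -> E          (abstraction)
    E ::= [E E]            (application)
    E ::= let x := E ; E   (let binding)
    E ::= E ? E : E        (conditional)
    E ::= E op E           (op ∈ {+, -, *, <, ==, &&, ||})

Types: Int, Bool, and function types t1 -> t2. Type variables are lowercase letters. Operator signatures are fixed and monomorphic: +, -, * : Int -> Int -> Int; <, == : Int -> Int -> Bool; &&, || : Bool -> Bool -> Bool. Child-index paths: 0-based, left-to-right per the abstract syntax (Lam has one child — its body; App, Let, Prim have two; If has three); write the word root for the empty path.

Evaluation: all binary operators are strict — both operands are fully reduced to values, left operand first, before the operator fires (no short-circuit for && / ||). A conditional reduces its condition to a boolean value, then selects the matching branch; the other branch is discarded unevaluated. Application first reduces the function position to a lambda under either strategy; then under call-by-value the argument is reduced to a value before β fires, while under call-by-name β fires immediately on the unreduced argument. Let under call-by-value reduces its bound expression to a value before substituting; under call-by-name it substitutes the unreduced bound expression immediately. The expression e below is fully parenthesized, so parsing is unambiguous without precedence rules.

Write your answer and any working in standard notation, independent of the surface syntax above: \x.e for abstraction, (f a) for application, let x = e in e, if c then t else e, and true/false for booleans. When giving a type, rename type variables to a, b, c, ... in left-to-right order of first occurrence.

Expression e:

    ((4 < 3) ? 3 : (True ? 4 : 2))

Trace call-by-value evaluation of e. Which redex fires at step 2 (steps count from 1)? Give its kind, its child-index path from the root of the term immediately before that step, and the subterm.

Derivation:
step 0: (if (4 < 3) then 3 else (if true then 4 else 2))
step 1: [delta@0] (if false then 3 else (if true then 4 else 2))
step 2: [if@root] (if true then 4 else 2)

Answer: if at root : (if false then 3 else (if true then 4 else 2))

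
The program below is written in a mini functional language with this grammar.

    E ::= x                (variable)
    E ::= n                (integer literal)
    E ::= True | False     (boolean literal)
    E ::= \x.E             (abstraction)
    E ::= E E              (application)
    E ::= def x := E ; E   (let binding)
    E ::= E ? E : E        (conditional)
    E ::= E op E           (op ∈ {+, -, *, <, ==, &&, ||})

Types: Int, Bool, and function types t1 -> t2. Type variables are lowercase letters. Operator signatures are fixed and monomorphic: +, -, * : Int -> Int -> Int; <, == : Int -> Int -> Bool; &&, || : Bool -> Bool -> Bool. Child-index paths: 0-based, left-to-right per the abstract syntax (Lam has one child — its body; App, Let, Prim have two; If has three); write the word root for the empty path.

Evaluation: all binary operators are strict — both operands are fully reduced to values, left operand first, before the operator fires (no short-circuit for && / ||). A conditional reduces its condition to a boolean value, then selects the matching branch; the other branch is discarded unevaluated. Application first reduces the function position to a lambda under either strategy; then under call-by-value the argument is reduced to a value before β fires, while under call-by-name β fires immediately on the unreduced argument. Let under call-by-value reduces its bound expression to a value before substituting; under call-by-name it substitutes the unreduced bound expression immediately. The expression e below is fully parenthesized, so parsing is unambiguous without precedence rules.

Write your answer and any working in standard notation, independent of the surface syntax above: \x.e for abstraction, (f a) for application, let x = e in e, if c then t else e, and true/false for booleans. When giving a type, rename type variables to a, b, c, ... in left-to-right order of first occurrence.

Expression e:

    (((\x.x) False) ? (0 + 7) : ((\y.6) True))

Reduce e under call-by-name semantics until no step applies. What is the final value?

Working:
step 0: (if ((\x.x) false) then (0 + 7) else ((\y.6) true))
step 1: [beta@0] (if false then (0 + 7) else ((\y.6) true))
step 2: [if@root] ((\y.6) true)
step 3: [beta@root] 6

Answer: 6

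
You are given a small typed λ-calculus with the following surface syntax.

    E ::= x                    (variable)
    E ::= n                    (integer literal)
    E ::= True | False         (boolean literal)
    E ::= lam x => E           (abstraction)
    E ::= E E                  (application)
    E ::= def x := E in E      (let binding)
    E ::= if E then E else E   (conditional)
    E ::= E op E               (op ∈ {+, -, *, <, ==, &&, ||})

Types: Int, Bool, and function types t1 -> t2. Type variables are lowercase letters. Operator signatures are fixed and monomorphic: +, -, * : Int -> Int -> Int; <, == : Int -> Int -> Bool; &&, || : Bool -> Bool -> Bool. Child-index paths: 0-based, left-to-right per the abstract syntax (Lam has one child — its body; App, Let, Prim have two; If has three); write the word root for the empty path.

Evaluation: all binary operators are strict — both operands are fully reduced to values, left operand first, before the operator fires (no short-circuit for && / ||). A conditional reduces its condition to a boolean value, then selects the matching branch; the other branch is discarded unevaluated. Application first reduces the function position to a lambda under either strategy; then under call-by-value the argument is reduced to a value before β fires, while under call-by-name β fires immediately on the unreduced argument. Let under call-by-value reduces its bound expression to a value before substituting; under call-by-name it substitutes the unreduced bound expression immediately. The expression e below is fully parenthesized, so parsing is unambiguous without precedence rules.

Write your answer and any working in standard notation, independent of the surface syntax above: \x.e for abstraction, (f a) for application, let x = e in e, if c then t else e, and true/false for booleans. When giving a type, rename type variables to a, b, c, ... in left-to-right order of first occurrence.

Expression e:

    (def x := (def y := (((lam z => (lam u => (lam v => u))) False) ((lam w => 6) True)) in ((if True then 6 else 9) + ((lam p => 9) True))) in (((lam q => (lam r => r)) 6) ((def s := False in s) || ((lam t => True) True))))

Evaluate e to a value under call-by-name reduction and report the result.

Answer: true

Trace:
step 0: (let x = (let y = (((\z.(\u.(\v.u))) false) ((\w.6) true)) in ((if true then 6 else 9) + ((\p.9) true))) in (((\q.(\r.r)) 6) ((let s = false in s) || ((\t.true) true))))
step 1: [let@root] (((\q.(\r.r)) 6) ((let s = false in s) || ((\t.true) true)))
step 2: [beta@0] ((\r.r) ((let s = false in s) || ((\t.true) true)))
step 3: [beta@root] ((let s = false in s) || ((\t.true) true))
step 4: [let@0] (false || ((\t.true) true))
step 5: [beta@1] (false || true)
step 6: [delta@root] true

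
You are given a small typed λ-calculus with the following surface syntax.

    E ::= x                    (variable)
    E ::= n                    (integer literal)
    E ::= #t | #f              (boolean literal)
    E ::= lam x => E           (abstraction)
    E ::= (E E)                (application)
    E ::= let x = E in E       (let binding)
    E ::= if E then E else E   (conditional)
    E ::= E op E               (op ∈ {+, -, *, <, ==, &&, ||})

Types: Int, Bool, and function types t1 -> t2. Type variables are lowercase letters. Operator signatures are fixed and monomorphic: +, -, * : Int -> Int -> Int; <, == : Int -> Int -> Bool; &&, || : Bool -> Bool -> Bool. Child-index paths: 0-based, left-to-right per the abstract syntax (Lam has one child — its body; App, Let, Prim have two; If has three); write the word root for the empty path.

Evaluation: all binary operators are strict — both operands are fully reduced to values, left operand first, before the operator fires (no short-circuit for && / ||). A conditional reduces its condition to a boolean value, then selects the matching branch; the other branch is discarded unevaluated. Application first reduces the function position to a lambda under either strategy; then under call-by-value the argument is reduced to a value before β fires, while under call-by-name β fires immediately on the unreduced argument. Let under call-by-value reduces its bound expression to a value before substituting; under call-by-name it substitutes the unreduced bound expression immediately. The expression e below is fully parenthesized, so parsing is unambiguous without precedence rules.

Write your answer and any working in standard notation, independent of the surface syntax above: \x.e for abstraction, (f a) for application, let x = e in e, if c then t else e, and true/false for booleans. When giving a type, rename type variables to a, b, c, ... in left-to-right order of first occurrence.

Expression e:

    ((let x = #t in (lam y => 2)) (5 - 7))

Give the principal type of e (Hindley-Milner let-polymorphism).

Answer: Int

Trace:
let x : Bool
\y._ : a -> Int
  unify Int ~ Int
  unify Int ~ Int
  unify a -> Int ~ Int -> b
  unify a ~ Int
  unify Int ~ b
_ _ : Int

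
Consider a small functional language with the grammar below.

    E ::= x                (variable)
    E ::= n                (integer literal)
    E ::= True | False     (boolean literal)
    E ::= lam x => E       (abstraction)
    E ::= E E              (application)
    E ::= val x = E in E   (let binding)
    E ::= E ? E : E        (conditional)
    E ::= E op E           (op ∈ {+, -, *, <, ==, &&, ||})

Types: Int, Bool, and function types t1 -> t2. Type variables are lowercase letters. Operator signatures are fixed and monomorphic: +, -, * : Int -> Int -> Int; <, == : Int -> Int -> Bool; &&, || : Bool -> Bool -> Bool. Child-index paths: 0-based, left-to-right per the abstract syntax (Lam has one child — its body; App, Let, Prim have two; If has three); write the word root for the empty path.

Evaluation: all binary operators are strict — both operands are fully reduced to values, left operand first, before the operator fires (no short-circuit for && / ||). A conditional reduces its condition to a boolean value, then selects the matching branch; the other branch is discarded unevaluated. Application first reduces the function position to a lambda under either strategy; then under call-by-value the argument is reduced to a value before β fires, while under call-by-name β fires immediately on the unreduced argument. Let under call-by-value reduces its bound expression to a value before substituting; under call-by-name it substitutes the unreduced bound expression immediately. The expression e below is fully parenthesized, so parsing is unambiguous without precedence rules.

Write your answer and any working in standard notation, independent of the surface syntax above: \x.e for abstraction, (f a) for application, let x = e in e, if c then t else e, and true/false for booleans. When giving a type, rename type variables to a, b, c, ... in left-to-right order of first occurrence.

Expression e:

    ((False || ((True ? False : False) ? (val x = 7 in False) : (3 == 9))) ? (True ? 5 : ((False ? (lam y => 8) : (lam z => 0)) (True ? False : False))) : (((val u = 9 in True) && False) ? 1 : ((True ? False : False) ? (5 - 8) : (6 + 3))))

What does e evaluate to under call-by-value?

Derivation:
step 0: (if (false || (if (if true then false else false) then (let x = 7 in false) else (3 == 9))) then (if true then 5 else ((if false then (\y.8) else (\z.0)) (if true then false else false))) else (if ((let u = 9 in true) && false) then 1 else (if (if true then false else false) then (5 - 8) else (6 + 3))))
step 1: [if@0.1.0] (if (false || (if false then (let x = 7 in false) else (3 == 9))) then (if true then 5 else ((if false then (\y.8) else (\z.0)) (if true then false else false))) else (if ((let u = 9 in true) && false) then 1 else (if (if true then false else false) then (5 - 8) else (6 + 3))))
step 2: [if@0.1] (if (false || (3 == 9)) then (if true then 5 else ((if false then (\y.8) else (\z.0)) (if true then false else false))) else (if ((let u = 9 in true) && false) then 1 else (if (if true then false else false) then (5 - 8) else (6 + 3))))
step 3: [delta@0.1] (if (false || false) then (if true then 5 else ((if false then (\y.8) else (\z.0)) (if true then false else false))) else (if ((let u = 9 in true) && false) then 1 else (if (if true then false else false) then (5 - 8) else (6 + 3))))
step 4: [delta@0] (if false then (if true then 5 else ((if false then (\y.8) else (\z.0)) (if true then false else false))) else (if ((let u = 9 in true) && false) then 1 else (if (if true then false else false) then (5 - 8) else (6 + 3))))
step 5: [if@root] (if ((let u = 9 in true) && false) then 1 else (if (if true then false else false) then (5 - 8) else (6 + 3)))
step 6: [let@0.0] (if (true && false) then 1 else (if (if true then false else false) then (5 - 8) else (6 + 3)))
step 7: [delta@0] (if false then 1 else (if (if true then false else false) then (5 - 8) else (6 + 3)))
step 8: [if@root] (if (if true then false else false) then (5 - 8) else (6 + 3))
step 9: [if@0] (if false then (5 - 8) else (6 + 3))
step 10: [if@root] (6 + 3)
step 11: [delta@root] 9

Answer: 9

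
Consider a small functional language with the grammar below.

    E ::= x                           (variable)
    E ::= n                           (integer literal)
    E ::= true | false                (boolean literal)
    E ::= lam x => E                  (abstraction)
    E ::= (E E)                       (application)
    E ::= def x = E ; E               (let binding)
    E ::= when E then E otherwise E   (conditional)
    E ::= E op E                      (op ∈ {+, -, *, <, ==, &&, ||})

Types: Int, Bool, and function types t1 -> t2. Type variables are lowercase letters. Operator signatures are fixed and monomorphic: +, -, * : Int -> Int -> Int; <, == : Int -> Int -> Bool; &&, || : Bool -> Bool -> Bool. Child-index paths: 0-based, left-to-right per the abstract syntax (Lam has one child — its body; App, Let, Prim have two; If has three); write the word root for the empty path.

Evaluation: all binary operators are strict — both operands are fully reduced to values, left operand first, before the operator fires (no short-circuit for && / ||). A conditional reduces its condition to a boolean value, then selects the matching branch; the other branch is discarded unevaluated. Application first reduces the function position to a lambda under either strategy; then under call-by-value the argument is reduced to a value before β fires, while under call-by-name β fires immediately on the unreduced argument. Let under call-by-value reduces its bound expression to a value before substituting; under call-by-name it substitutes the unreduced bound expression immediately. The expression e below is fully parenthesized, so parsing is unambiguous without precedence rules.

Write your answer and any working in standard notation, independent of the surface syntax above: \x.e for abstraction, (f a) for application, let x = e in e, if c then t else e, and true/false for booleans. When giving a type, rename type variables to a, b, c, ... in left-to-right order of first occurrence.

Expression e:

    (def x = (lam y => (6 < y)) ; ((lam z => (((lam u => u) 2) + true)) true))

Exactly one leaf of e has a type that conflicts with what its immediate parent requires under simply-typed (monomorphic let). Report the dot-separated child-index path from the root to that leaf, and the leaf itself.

Working:
  unify Int ~ Int
y : a
  unify a ~ Int
\y._ : Int -> Bool
let x : Int -> Bool
u : c
\u._ : c -> c
  unify c -> c ~ Int -> d
  unify c ~ Int
  unify Int ~ d
_ _ : Int
  unify Int ~ Int
  unify Bool ~ Int
  FAIL: mismatch Bool ~ Int

Answer: 1.0.0.1 : true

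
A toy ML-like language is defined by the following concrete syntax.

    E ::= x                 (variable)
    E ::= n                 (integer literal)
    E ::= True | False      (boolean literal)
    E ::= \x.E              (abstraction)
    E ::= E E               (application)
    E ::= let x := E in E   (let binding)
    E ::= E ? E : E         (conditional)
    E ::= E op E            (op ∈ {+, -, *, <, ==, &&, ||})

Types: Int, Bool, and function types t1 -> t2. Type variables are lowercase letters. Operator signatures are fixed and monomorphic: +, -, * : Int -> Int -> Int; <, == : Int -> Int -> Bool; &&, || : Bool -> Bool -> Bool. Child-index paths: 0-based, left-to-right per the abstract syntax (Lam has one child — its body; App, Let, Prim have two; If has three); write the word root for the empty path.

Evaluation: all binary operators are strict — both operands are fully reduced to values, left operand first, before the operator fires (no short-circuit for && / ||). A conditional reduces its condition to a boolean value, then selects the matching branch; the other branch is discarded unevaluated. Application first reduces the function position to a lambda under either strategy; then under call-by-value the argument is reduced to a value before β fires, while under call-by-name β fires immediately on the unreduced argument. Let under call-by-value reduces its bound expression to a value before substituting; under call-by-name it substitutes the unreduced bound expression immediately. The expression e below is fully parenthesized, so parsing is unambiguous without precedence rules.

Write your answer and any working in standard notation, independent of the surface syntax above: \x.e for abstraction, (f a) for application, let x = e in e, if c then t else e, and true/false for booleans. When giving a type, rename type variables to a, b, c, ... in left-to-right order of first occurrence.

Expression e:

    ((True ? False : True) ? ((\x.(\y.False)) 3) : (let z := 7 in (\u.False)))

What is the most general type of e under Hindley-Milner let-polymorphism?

Answer: a -> Bool

Working:
  unify Bool ~ Bool
  unify Bool ~ Bool
  unify Bool ~ Bool
\y._ : b -> Bool
\x._ : a -> b -> Bool
  unify a -> b -> Bool ~ Int -> c
  unify a ~ Int
  unify b -> Bool ~ c
_ _ : b -> Bool
let z : Int
\u._ : d -> Bool
  unify b -> Bool ~ d -> Bool
  unify b ~ d
  unify Bool ~ Bool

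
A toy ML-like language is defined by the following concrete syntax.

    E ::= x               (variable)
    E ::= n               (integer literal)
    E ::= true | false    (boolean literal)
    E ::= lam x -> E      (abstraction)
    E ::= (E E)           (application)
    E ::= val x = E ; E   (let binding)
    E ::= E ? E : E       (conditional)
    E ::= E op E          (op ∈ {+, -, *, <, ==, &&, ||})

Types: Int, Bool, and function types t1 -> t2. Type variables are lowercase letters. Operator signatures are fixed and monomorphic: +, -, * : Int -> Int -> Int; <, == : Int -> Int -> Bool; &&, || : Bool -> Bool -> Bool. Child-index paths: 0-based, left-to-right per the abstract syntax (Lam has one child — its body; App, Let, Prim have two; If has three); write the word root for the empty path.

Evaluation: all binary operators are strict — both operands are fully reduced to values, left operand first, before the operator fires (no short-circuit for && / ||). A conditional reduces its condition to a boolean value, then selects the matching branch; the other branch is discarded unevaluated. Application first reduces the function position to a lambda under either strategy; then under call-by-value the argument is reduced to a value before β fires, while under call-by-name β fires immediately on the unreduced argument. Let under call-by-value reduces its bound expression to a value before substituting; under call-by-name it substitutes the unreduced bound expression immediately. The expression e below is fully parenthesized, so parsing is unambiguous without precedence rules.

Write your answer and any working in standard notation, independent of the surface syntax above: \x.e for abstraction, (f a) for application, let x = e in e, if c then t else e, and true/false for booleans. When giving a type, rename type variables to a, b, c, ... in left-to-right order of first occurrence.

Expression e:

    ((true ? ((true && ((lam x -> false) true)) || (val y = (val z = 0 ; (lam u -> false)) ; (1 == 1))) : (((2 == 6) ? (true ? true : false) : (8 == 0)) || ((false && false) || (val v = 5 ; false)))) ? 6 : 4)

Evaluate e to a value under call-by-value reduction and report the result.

Derivation:
step 0: (if (if true then ((true && ((\x.false) true)) || (let y = (let z = 0 in (\u.false)) in (1 == 1))) else ((if (2 == 6) then (if true then true else false) else (8 == 0)) || ((false && false) || (let v = 5 in false)))) then 6 else 4)
step 1: [if@0] (if ((true && ((\x.false) true)) || (let y = (let z = 0 in (\u.false)) in (1 == 1))) then 6 else 4)
step 2: [beta@0.0.1] (if ((true && false) || (let y = (let z = 0 in (\u.false)) in (1 == 1))) then 6 else 4)
step 3: [delta@0.0] (if (false || (let y = (let z = 0 in (\u.false)) in (1 == 1))) then 6 else 4)
step 4: [let@0.1.0] (if (false || (let y = (\u.false) in (1 == 1))) then 6 else 4)
step 5: [let@0.1] (if (false || (1 == 1)) then 6 else 4)
step 6: [delta@0.1] (if (false || true) then 6 else 4)
step 7: [delta@0] (if true then 6 else 4)
step 8: [if@root] 6

Answer: 6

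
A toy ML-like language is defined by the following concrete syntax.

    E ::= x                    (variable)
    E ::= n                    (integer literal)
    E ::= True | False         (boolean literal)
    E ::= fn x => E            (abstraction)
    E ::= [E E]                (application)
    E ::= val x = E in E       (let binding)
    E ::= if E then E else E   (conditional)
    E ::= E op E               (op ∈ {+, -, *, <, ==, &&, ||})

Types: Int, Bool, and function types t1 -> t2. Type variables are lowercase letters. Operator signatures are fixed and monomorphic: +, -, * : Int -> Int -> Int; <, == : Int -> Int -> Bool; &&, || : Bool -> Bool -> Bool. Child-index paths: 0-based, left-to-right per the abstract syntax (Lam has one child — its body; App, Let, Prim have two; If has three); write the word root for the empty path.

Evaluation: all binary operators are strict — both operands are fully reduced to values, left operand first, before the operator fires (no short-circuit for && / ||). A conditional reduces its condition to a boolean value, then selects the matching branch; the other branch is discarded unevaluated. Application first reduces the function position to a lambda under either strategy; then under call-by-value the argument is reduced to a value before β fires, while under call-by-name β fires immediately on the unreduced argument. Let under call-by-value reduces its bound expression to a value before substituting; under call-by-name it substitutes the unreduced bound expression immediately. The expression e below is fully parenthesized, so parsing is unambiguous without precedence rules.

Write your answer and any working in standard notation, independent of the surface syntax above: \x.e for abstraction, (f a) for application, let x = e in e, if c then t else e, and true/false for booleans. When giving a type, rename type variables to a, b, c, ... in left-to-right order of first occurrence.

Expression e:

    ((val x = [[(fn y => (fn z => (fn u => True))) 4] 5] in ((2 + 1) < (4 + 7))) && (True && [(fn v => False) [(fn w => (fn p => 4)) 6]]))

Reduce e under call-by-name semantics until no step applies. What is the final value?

Working:
step 0: ((let x = (((\y.(\z.(\u.true))) 4) 5) in ((2 + 1) < (4 + 7))) && (true && ((\v.false) ((\w.(\p.4)) 6))))
step 1: [let@0] (((2 + 1) < (4 + 7)) && (true && ((\v.false) ((\w.(\p.4)) 6))))
step 2: [delta@0.0] ((3 < (4 + 7)) && (true && ((\v.false) ((\w.(\p.4)) 6))))
step 3: [delta@0.1] ((3 < 11) && (true && ((\v.false) ((\w.(\p.4)) 6))))
step 4: [delta@0] (true && (true && ((\v.false) ((\w.(\p.4)) 6))))
step 5: [beta@1.1] (true && (true && false))
step 6: [delta@1] (true && false)
step 7: [delta@root] false

Answer: false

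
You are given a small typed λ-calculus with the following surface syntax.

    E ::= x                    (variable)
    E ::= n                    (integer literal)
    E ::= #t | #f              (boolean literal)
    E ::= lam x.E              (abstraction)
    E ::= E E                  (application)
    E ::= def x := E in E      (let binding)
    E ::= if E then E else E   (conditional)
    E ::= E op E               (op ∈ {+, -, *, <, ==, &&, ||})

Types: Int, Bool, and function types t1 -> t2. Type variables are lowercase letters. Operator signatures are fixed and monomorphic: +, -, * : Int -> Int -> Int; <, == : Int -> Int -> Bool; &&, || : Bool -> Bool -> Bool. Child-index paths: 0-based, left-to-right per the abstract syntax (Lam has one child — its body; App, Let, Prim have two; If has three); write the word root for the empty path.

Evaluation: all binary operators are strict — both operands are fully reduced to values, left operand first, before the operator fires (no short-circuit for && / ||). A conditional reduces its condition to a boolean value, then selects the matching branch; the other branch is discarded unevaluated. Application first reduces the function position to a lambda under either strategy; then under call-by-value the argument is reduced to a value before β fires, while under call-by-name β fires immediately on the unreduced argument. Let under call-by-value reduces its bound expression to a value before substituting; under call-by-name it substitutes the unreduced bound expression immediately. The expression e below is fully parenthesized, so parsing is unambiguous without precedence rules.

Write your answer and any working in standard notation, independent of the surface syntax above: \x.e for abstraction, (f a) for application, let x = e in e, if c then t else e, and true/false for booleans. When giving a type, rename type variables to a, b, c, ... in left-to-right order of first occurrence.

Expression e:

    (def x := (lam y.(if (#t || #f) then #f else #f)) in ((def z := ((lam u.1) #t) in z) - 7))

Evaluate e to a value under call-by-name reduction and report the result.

Answer: -6

Trace:
step 0: (let x = (\y.(if (true || false) then false else false)) in ((let z = ((\u.1) true) in z) - 7))
step 1: [let@root] ((let z = ((\u.1) true) in z) - 7)
step 2: [let@0] (((\u.1) true) - 7)
step 3: [beta@0] (1 - 7)
step 4: [delta@root] -6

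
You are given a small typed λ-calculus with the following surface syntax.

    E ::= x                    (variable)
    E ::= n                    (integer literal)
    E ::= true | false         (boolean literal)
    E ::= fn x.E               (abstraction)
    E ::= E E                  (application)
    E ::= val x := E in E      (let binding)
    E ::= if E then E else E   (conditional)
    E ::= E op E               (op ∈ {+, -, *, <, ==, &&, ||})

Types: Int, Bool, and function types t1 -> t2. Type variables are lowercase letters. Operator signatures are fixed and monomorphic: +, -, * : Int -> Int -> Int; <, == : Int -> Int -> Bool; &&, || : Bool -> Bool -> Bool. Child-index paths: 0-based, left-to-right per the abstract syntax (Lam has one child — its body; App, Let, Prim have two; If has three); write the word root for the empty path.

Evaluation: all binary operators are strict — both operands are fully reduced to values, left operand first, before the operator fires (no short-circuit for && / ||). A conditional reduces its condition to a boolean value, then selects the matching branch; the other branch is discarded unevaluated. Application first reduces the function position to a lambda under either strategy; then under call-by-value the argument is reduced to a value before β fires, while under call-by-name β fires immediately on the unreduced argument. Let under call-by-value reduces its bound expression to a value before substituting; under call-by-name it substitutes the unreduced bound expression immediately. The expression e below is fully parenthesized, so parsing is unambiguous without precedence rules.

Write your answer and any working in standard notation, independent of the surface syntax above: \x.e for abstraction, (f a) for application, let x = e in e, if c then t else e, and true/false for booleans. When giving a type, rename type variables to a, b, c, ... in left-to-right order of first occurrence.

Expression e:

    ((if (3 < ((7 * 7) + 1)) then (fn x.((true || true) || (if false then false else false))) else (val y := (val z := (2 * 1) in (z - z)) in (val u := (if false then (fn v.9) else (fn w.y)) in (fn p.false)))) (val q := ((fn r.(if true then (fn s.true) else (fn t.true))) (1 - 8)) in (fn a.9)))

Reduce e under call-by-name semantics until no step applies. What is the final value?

Answer: true

Working:
step 0: ((if (3 < ((7 * 7) + 1)) then (\x.((true || true) || (if false then false else false))) else (let y = (let z = (2 * 1) in (z - z)) in (let u = (if false then (\v.9) else (\w.y)) in (\p.false)))) (let q = ((\r.(if true then (\s.true) else (\t.true))) (1 - 8)) in (\a.9)))
step 1: [delta@0.0.1.0] ((if (3 < (49 + 1)) then (\x.((true || true) || (if false then false else false))) else (let y = (let z = (2 * 1) in (z - z)) in (let u = (if false then (\v.9) else (\w.y)) in (\p.false)))) (let q = ((\r.(if true then (\s.true) else (\t.true))) (1 - 8)) in (\a.9)))
step 2: [delta@0.0.1] ((if (3 < 50) then (\x.((true || true) || (if false then false else false))) else (let y = (let z = (2 * 1) in (z - z)) in (let u = (if false then (\v.9) else (\w.y)) in (\p.false)))) (let q = ((\r.(if true then (\s.true) else (\t.true))) (1 - 8)) in (\a.9)))
step 3: [delta@0.0] ((if true then (\x.((true || true) || (if false then false else false))) else (let y = (let z = (2 * 1) in (z - z)) in (let u = (if false then (\v.9) else (\w.y)) in (\p.false)))) (let q = ((\r.(if true then (\s.true) else (\t.true))) (1 - 8)) in (\a.9)))
step 4: [if@0] ((\x.((true || true) || (if false then false else false))) (let q = ((\r.(if true then (\s.true) else (\t.true))) (1 - 8)) in (\a.9)))
step 5: [beta@root] ((true || true) || (if false then false else false))
step 6: [delta@0] (true || (if false then false else false))
step 7: [if@1] (true || false)
step 8: [delta@root] true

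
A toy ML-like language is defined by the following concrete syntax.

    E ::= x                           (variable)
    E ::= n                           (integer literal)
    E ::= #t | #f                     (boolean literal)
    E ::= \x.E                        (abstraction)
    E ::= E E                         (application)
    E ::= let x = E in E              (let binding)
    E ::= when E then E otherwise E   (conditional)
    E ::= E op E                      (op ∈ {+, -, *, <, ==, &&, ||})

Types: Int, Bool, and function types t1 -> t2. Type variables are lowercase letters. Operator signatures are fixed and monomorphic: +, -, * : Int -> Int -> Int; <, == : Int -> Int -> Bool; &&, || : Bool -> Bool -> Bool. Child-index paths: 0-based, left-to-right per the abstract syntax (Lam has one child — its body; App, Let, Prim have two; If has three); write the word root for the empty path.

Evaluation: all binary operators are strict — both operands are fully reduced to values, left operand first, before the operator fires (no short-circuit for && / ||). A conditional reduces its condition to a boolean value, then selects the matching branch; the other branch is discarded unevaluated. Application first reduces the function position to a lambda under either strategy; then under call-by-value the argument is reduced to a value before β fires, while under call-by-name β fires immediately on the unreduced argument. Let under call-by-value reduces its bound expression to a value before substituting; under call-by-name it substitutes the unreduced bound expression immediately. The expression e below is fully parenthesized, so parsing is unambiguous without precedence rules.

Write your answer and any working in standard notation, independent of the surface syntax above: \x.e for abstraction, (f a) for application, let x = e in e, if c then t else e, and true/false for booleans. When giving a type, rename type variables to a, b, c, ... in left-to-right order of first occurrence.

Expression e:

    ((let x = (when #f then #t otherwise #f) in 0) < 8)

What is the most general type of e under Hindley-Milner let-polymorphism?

Answer: Bool

Trace:
  unify Bool ~ Bool
  unify Bool ~ Bool
let x : Bool
  unify Int ~ Int
  unify Int ~ Int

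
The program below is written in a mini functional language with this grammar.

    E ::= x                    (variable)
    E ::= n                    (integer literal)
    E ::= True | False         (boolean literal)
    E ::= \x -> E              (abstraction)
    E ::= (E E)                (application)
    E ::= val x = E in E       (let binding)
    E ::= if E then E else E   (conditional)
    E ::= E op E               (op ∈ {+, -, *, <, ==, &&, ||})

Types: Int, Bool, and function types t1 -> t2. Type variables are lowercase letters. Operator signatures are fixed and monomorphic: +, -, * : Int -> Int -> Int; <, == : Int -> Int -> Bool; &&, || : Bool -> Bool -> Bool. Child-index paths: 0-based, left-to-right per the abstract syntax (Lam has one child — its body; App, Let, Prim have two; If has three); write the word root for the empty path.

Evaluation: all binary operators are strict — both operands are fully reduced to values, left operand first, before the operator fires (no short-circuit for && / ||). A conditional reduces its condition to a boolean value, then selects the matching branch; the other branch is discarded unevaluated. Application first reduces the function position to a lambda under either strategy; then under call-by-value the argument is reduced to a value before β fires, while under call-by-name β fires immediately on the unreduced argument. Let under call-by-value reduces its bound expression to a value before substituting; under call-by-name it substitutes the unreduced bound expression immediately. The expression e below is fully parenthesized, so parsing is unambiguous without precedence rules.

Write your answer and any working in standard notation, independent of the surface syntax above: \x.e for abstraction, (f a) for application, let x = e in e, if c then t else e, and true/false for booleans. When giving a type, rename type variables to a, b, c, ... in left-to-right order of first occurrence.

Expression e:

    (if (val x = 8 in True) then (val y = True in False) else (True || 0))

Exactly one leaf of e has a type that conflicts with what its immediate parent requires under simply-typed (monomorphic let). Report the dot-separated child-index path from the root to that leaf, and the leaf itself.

Trace:
let x : Int
  unify Bool ~ Bool
let y : Bool
  unify Bool ~ Bool
  unify Int ~ Bool
  FAIL: mismatch Int ~ Bool

Answer: 2.1 : 0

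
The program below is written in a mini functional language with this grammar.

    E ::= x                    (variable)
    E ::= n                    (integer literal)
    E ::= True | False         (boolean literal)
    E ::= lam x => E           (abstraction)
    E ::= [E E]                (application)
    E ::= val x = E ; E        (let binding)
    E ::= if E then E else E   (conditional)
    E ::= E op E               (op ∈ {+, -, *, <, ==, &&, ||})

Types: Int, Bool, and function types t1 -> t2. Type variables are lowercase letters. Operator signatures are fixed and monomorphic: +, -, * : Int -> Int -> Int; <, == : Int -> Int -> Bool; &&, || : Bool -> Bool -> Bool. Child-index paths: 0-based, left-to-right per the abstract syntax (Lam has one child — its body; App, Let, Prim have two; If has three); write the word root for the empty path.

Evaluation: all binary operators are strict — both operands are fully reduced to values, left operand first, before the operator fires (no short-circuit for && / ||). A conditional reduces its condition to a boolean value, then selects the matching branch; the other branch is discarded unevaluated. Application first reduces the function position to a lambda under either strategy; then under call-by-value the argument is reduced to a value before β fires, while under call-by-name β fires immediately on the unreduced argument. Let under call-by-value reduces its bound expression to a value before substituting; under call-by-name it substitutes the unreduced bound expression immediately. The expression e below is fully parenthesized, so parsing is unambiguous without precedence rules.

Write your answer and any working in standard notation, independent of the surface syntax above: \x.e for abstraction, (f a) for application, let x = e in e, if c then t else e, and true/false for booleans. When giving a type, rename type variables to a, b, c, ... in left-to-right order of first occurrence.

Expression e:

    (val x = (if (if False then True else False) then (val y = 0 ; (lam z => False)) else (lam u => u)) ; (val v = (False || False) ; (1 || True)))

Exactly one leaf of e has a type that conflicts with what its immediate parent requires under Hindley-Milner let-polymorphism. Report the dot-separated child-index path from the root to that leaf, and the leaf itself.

Trace:
  unify Bool ~ Bool
  unify Bool ~ Bool
  unify Bool ~ Bool
let y : Int
\z._ : a -> Bool
u : b
\u._ : b -> b
  unify a -> Bool ~ b -> b
  unify a ~ b
  unify Bool ~ b
let x : Bool -> Bool
  unify Bool ~ Bool
  unify Bool ~ Bool
let v : Bool
  unify Int ~ Bool
  FAIL: mismatch Int ~ Bool

Answer: 1.1.0 : 1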